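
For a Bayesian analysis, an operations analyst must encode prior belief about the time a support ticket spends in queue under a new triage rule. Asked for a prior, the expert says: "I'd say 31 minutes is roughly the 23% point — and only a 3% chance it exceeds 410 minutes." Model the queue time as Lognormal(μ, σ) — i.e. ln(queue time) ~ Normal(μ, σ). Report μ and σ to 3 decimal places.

If T ~ Lognormal(μ,σ) then ln T ~ Normal(μ,σ), so the p-quantile of ln T is μ + z_p·σ.
ln(31) = 3.434 and ln(410) = 6.016; z_{0.23} = -0.7388, z_{0.97} = 1.881.
σ = (6.016 − 3.434)/(1.881 − (-0.7388)) = 0.986.
μ = 3.434 − (-0.7388)·0.986 = 4.162.

μ ≈ 4.162, σ ≈ 0.986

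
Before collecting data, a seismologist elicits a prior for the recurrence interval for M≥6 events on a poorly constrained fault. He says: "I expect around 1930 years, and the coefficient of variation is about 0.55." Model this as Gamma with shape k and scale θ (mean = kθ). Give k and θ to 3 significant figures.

For Gamma(k, scale θ): mean = kθ, variance = kθ², so CV = 1/√k.
CV = 0.55, hence k = 1/CV² = 3.31.
Then θ = mean/k = 1930/3.31 = 584.

k ≈ 3.31, θ ≈ 584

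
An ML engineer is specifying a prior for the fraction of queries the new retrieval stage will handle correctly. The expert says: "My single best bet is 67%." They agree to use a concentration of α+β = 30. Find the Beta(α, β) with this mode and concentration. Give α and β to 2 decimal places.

For α,β > 1 the Beta mode is (α−1)/(α+β−2). With α+β = 30, the mode is (α−1)/28.
Set (α−1)/28 = 0.67 → α = 1 + 0.67·28 = 19.76.
β = 30 − α = 10.24.

α = 19.76, β = 10.24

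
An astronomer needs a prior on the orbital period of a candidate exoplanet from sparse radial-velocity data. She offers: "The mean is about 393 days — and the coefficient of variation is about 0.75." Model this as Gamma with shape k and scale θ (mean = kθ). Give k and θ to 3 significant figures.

k ≈ 1.78, θ ≈ 221

For Gamma(k, scale θ): mean = kθ, variance = kθ², so CV = 1/√k.
CV = 0.75, hence k = 1/CV² = 1.78.
Then θ = mean/k = 393/1.78 = 221.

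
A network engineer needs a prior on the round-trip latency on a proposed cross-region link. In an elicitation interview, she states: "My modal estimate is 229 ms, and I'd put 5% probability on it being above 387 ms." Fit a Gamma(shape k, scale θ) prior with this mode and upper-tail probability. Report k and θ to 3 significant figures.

k ≈ 11.1, θ ≈ 22.6

Gamma(k,θ) with k>1 has mode (k−1)θ, so θ = 229/(k−1).
Need P(X < 387) = 0.95 with θ tied to k this way. Start at k = 2, θ = 229: P(X<387) ≈ 0.504.
Too low — raise k to concentrate. Iterating converges to k ≈ 11.1.
Then θ = 229/(11.1−1) ≈ 22.6.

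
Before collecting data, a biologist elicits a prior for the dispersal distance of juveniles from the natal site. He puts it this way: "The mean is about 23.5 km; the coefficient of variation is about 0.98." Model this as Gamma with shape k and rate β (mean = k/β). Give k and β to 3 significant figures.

For Gamma(k, rate β): mean = k/β, variance = k/β², so CV = 1/√k.
CV = 0.98, hence k = 1/CV² = 1.04.
Then β = k/mean = 1.04/23.5 = 0.0443.

k ≈ 1.04, β ≈ 0.0443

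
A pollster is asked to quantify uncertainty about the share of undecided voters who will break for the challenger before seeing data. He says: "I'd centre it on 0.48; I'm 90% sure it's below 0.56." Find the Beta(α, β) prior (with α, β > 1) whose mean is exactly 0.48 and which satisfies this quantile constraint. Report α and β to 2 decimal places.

With mean 0.48 fixed, write α = 0.48s, β = 0.52s where s = α+β.
Need P(θ < 0.56) = 0.9 under Beta(0.48s, 0.52s). Normal approximation: (q−m)/√(m(1−m)/s) ≈ z_{0.9} = 1.28, so s ≈ 0.48·0.52·(1.28)²/(0.56−0.48)² = 64.1.
At s = 64.1: P(θ<0.56) ≈ 0.900. Adjusting to match 0.9 gives s ≈ 63.94.
So α = 0.48·63.94 ≈ 30.69, β = 0.52·63.94 ≈ 33.25.

α ≈ 30.69, β ≈ 33.25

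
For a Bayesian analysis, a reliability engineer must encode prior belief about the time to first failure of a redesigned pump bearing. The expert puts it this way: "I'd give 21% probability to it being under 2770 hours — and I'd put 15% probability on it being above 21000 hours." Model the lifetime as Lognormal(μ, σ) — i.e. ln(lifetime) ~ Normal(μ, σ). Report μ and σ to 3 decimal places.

If T ~ Lognormal(μ,σ) then ln T ~ Normal(μ,σ), so the p-quantile of ln T is μ + z_p·σ.
ln(2770) = 7.927 and ln(21000) = 9.952; z_{0.21} = -0.8064, z_{0.85} = 1.036.
σ = (9.952 − 7.927)/(1.036 − (-0.8064)) = 1.099.
μ = 7.927 − (-0.8064)·1.099 = 8.813.

μ ≈ 8.813, σ ≈ 1.099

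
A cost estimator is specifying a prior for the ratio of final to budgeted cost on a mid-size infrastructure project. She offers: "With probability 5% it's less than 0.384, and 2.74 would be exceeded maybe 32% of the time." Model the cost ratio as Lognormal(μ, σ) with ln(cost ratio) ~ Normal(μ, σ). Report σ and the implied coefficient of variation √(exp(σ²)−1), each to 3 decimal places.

If T ~ Lognormal(μ,σ) then ln T ~ Normal(μ,σ), so the p-quantile of ln T is μ + z_p·σ.
ln(0.384) = -0.9571 and ln(2.74) = 1.008; z_{0.05} = -1.645, z_{0.68} = 0.4677.
σ = (1.008 − -0.9571)/(0.4677 − (-1.645)) = 0.930.
μ = -0.9571 − (-1.645)·0.930 = 0.573.
CV = √(exp(σ²)−1) = √(exp(0.8652)−1) = 1.173.

σ ≈ 0.930, CV ≈ 1.173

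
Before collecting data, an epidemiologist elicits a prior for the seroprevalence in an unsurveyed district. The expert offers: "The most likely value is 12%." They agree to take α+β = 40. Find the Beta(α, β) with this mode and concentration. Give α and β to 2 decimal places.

For α,β > 1 the Beta mode is (α−1)/(α+β−2). With α+β = 40, the mode is (α−1)/38.
Set (α−1)/38 = 0.12 → α = 1 + 0.12·38 = 5.56.
β = 40 − α = 34.44.

α = 5.56, β = 34.44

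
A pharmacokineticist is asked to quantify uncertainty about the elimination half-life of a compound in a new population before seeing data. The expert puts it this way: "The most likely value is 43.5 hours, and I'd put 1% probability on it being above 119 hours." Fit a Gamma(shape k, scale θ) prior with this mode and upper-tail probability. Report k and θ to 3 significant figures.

Gamma(k,θ) with k>1 has mode (k−1)θ, so θ = 43.5/(k−1).
Need P(X < 119) = 0.99 with θ tied to k this way. Start at k = 2, θ = 43.5: P(X<119) ≈ 0.758.
Too low — raise k to concentrate. Iterating converges to k ≈ 5.54.
Then θ = 43.5/(5.54−1) ≈ 9.58.

k ≈ 5.54, θ ≈ 9.58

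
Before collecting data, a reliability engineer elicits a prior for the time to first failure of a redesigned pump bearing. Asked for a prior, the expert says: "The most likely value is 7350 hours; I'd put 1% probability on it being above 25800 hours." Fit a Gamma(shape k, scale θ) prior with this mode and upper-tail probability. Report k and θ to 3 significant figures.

k ≈ 3.75, θ ≈ 2680

Gamma(k,θ) with k>1 has mode (k−1)θ, so θ = 7350/(k−1).
Need P(X < 25800) = 0.99 with θ tied to k this way. Start at k = 2, θ = 7350: P(X<25800) ≈ 0.865.
Too low — raise k to concentrate. Iterating converges to k ≈ 3.75.
Then θ = 7350/(3.75−1) ≈ 2680.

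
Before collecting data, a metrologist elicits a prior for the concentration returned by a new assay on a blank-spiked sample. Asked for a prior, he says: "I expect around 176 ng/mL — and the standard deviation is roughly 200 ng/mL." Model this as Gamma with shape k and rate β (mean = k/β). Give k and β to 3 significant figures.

For Gamma(k, rate β): mean = k/β, variance = k/β², so CV = 1/√k.
CV = SD/mean = 200/176 = 1.136, hence k = 1/CV² = 0.774.
Then β = k/mean = 0.774/176 = 0.0044.

k ≈ 0.774, β ≈ 0.0044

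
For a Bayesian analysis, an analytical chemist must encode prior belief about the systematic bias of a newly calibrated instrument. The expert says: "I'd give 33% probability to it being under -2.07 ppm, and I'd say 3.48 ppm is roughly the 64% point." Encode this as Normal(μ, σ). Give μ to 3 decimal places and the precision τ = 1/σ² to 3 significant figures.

The p-quantile of Normal(μ,σ) is μ + z_p·σ, with z_{0.33} = -0.4399 and z_{0.64} = 0.3585.
Eliminate σ: μ = (z₂·x₁ − z₁·x₂)/(z₂ − z₁) = (0.3585·-2.07 − (-0.4399)·3.48)/0.7984 = 0.988.
Then σ = (x₂ − x₁)/(z₂ − z₁) = (3.48 − -2.07)/0.7984 = 6.952.
Precision τ = 1/σ² = 1/6.952² = 0.0207.

μ = 0.988, τ = 0.0207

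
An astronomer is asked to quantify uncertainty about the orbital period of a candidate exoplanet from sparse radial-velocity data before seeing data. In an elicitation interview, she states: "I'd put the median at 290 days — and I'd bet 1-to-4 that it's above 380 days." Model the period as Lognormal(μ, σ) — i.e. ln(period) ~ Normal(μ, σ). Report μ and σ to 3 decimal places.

If T ~ Lognormal(μ,σ) then ln T ~ Normal(μ,σ), so the p-quantile of ln T is μ + z_p·σ.
ln(290) = 5.67 and ln(380) = 5.94; z_{0.5} = 0, z_{0.8} = 0.8416.
σ = (5.94 − 5.67)/(0.8416 − (0)) = 0.321.
μ = 5.67 − (0)·0.321 = 5.670.

μ ≈ 5.670, σ ≈ 0.321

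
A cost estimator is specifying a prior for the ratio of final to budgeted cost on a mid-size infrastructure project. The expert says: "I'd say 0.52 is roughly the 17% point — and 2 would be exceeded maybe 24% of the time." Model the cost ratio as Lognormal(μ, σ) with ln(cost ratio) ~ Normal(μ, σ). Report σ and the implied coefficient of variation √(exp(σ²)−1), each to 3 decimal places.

If T ~ Lognormal(μ,σ) then ln T ~ Normal(μ,σ), so the p-quantile of ln T is μ + z_p·σ.
ln(0.52) = -0.6539 and ln(2) = 0.6931; z_{0.17} = -0.9542, z_{0.76} = 0.7063.
σ = (0.6931 − -0.6539)/(0.7063 − (-0.9542)) = 0.811.
μ = -0.6539 − (-0.9542)·0.811 = 0.120.
CV = √(exp(σ²)−1) = √(exp(0.6581)−1) = 0.965.

σ ≈ 0.811, CV ≈ 0.965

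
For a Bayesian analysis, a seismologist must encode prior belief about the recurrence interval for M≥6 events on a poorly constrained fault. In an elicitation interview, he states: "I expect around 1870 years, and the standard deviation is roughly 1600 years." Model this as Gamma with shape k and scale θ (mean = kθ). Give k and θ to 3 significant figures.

k ≈ 1.37, θ ≈ 1370

For Gamma(k, scale θ): mean = kθ, variance = kθ², so CV = 1/√k.
CV = SD/mean = 1600/1870 = 0.8556, hence k = 1/CV² = 1.37.
Then θ = mean/k = 1870/1.37 = 1370.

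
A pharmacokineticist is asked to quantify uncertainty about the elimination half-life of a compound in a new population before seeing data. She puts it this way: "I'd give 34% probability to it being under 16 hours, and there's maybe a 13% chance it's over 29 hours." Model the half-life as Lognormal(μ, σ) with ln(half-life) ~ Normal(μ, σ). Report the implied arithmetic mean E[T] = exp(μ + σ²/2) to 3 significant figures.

E[T] ≈ 20.2 hours

If T ~ Lognormal(μ,σ) then ln T ~ Normal(μ,σ), so the p-quantile of ln T is μ + z_p·σ.
ln(16) = 2.773 and ln(29) = 3.367; z_{0.34} = -0.4125, z_{0.87} = 1.126.
σ = (3.367 − 2.773)/(1.126 − (-0.4125)) = 0.386.
μ = 2.773 − (-0.4125)·0.386 = 2.932.
E[T] = exp(μ + σ²/2) = exp(2.932 + 0.0747) = 20.2 hours.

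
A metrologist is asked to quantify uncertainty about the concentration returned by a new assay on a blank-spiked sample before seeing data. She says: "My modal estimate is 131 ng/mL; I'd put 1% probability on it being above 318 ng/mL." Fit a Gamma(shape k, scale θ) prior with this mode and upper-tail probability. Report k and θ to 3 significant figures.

Gamma(k,θ) with k>1 has mode (k−1)θ, so θ = 131/(k−1).
Need P(X < 318) = 0.99 with θ tied to k this way. Start at k = 2, θ = 131: P(X<318) ≈ 0.697.
Too low — raise k to concentrate. Iterating converges to k ≈ 7.01.
Then θ = 131/(7.01−1) ≈ 21.8.

k ≈ 7.01, θ ≈ 21.8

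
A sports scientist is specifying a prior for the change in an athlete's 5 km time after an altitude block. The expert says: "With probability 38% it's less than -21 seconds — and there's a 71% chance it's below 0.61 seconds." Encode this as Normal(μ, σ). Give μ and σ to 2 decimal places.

The p-quantile of Normal(μ,σ) is μ + z_p·σ, with z_{0.38} = -0.3055 and z_{0.71} = 0.5534.
Eliminate σ: μ = (z₂·x₁ − z₁·x₂)/(z₂ − z₁) = (0.5534·-21 − (-0.3055)·0.61)/0.8589 = -13.31.
Then σ = (x₂ − x₁)/(z₂ − z₁) = (0.61 − -21)/0.8589 = 25.16.

μ = -13.31, σ = 25.16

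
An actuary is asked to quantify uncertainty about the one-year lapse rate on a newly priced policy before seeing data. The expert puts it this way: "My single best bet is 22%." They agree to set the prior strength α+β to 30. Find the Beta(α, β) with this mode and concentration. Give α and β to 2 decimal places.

For α,β > 1 the Beta mode is (α−1)/(α+β−2). With α+β = 30, the mode is (α−1)/28.
Set (α−1)/28 = 0.22 → α = 1 + 0.22·28 = 7.16.
β = 30 − α = 22.84.

α = 7.16, β = 22.84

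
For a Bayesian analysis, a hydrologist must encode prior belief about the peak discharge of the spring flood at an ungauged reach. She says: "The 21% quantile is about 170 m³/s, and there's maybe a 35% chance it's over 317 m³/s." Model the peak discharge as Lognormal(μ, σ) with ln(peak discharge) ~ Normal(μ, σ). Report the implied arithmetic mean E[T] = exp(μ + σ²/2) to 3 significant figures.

E[T] ≈ 297 m³/s

If T ~ Lognormal(μ,σ) then ln T ~ Normal(μ,σ), so the p-quantile of ln T is μ + z_p·σ.
ln(170) = 5.136 and ln(317) = 5.759; z_{0.21} = -0.8064, z_{0.65} = 0.3853.
σ = (5.759 − 5.136)/(0.3853 − (-0.8064)) = 0.523.
μ = 5.136 − (-0.8064)·0.523 = 5.557.
E[T] = exp(μ + σ²/2) = exp(5.557 + 0.1367) = 297 m³/s.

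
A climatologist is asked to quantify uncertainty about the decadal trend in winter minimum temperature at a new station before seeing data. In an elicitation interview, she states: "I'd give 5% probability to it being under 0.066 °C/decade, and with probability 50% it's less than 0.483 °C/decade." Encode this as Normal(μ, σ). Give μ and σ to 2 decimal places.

The p-quantile of Normal(μ,σ) is μ + z_p·σ, with z_{0.05} = -1.645 and z_{0.5} = 0.
Eliminate σ: μ = (z₂·x₁ − z₁·x₂)/(z₂ − z₁) = (0·0.066 − (-1.645)·0.483)/1.645 = 0.48.
Then σ = (x₂ − x₁)/(z₂ − z₁) = (0.483 − 0.066)/1.645 = 0.25.

μ = 0.48, σ = 0.25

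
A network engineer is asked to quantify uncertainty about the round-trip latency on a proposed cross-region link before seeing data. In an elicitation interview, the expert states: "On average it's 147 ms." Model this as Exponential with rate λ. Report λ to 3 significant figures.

λ ≈ 0.0068

Exponential mean = 1/λ, so λ = 1/147.0 = 0.0068.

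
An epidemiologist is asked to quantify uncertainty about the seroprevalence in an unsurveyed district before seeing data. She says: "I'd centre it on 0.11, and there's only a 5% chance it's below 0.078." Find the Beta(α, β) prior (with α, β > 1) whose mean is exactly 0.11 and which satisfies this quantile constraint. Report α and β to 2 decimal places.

With mean 0.11 fixed, write α = 0.11s, β = 0.89s where s = α+β.
Need P(θ < 0.078) = 0.05 under Beta(0.11s, 0.89s). Normal approximation: (q−m)/√(m(1−m)/s) ≈ z_{0.05} = -1.64, so s ≈ 0.11·0.89·(-1.64)²/(0.078−0.11)² = 258.7.
At s = 258.7: P(θ<0.078) ≈ 0.039. Adjusting to match 0.05 gives s ≈ 227.44.
So α = 0.11·227.44 ≈ 25.02, β = 0.89·227.44 ≈ 202.42.

α ≈ 25.02, β ≈ 202.42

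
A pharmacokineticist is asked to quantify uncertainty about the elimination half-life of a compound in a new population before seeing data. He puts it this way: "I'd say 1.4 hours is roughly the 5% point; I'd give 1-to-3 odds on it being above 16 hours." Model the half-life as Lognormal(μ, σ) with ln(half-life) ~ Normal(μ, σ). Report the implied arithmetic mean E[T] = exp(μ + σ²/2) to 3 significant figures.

If T ~ Lognormal(μ,σ) then ln T ~ Normal(μ,σ), so the p-quantile of ln T is μ + z_p·σ.
ln(1.4) = 0.3365 and ln(16) = 2.773; z_{0.05} = -1.645, z_{0.75} = 0.6745.
σ = (2.773 − 0.3365)/(0.6745 − (-1.645)) = 1.050.
μ = 0.3365 − (-1.645)·1.050 = 2.064.
E[T] = exp(μ + σ²/2) = exp(2.064 + 0.5516) = 13.7 hours.

E[T] ≈ 13.7 hours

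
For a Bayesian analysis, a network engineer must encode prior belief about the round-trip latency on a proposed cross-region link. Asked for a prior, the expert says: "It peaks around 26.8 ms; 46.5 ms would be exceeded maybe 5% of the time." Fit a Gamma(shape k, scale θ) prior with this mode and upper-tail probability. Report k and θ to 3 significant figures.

k ≈ 10.2, θ ≈ 2.92

Gamma(k,θ) with k>1 has mode (k−1)θ, so θ = 26.8/(k−1).
Need P(X < 46.5) = 0.95 with θ tied to k this way. Start at k = 2, θ = 26.8: P(X<46.5) ≈ 0.518.
Too low — raise k to concentrate. Iterating converges to k ≈ 10.2.
Then θ = 26.8/(10.2−1) ≈ 2.92.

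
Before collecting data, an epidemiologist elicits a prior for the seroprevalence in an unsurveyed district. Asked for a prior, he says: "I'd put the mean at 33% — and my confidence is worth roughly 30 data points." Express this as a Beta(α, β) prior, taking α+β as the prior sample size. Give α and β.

Under the effective-sample-size interpretation, Beta(α, β) has prior mean α/(α+β) and prior sample size α+β.
So α+β = 30 and α/(α+β) = 0.33, giving α = 0.33·30 = 9.9 and β = 30 − 9.9 = 20.1.

α = 9.9, β = 20.1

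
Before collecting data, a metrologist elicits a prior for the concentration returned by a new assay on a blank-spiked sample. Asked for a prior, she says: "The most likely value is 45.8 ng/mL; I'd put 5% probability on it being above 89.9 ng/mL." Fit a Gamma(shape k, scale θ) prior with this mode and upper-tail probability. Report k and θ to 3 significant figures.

Gamma(k,θ) with k>1 has mode (k−1)θ, so θ = 45.8/(k−1).
Need P(X < 89.9) = 0.95 with θ tied to k this way. Start at k = 2, θ = 45.8: P(X<89.9) ≈ 0.584.
Too low — raise k to concentrate. Iterating converges to k ≈ 7.1.
Then θ = 45.8/(7.1−1) ≈ 7.51.

k ≈ 7.1, θ ≈ 7.51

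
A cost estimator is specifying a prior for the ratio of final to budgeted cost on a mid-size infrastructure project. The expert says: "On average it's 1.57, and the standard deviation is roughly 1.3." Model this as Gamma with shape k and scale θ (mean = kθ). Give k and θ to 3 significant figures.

k ≈ 1.46, θ ≈ 1.08

For Gamma(k, scale θ): mean = kθ, variance = kθ², so CV = 1/√k.
CV = SD/mean = 1.3/1.57 = 0.828, hence k = 1/CV² = 1.46.
Then θ = mean/k = 1.57/1.46 = 1.08.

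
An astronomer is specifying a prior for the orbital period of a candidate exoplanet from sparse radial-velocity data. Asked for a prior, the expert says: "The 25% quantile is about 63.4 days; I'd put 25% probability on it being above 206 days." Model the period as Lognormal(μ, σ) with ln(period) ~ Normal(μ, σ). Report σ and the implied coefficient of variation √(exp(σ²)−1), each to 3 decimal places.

σ ≈ 0.874, CV ≈ 1.070

If T ~ Lognormal(μ,σ) then ln T ~ Normal(μ,σ), so the p-quantile of ln T is μ + z_p·σ.
ln(63.4) = 4.149 and ln(206) = 5.328; z_{0.25} = -0.6745, z_{0.75} = 0.6745.
σ = (5.328 − 4.149)/(0.6745 − (-0.6745)) = 0.874.
μ = 4.149 − (-0.6745)·0.874 = 4.739.
CV = √(exp(σ²)−1) = √(exp(0.7631)−1) = 1.070.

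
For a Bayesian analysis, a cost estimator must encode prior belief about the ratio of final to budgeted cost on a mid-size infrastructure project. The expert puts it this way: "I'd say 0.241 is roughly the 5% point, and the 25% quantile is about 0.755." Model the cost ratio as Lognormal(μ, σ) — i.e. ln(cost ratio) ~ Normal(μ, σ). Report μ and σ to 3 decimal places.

If T ~ Lognormal(μ,σ) then ln T ~ Normal(μ,σ), so the p-quantile of ln T is μ + z_p·σ.
ln(0.241) = -1.423 and ln(0.755) = -0.281; z_{0.05} = -1.645, z_{0.25} = -0.6745.
σ = (-0.281 − -1.423)/(-0.6745 − (-1.645)) = 1.177.
μ = -1.423 − (-1.645)·1.177 = 0.513.

μ ≈ 0.513, σ ≈ 1.177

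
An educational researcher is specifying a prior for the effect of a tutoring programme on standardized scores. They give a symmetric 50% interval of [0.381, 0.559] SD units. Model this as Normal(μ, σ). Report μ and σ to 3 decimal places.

A symmetric 50% interval runs μ ± z·σ with z = 0.6745.
Half-width = 0.089, so σ = 0.089/0.6745 = 0.132.
μ is the interval midpoint, 0.470.

μ = 0.470, σ = 0.132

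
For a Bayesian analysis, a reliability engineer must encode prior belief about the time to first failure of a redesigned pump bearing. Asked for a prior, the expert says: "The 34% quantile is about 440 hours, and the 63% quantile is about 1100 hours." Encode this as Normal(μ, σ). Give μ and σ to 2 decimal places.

μ = 805.74, σ = 886.72

For Normal(μ,σ), the p-quantile is μ + z_p·σ. Here z_{0.34} = -0.4125, z_{0.63} = 0.3319.
So 440 = μ − 0.4125σ and 1100 = μ + 0.3319σ.
Subtracting: σ = (1100 − 440)/(0.3319 − (-0.4125)) = 886.72.
Then μ = 440 − (-0.4125)·886.72 = 805.74.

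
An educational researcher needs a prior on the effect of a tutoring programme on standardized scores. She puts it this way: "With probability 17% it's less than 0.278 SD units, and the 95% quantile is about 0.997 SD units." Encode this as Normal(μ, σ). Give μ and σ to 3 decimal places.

For Normal(μ,σ), the p-quantile is μ + z_p·σ. Here z_{0.17} = -0.9542, z_{0.95} = 1.645.
So 0.278 = μ − 0.9542σ and 0.997 = μ + 1.645σ.
Subtracting: σ = (0.997 − 0.278)/(1.645 − (-0.9542)) = 0.277.
Then μ = 0.278 − (-0.9542)·0.277 = 0.542.

μ = 0.542, σ = 0.277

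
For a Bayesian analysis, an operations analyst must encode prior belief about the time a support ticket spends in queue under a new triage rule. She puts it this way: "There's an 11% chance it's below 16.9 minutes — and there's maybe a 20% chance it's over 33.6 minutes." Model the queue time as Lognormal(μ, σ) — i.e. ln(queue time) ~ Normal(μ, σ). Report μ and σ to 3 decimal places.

If T ~ Lognormal(μ,σ) then ln T ~ Normal(μ,σ), so the p-quantile of ln T is μ + z_p·σ.
ln(16.9) = 2.827 and ln(33.6) = 3.515; z_{0.11} = -1.227, z_{0.8} = 0.8416.
σ = (3.515 − 2.827)/(0.8416 − (-1.227)) = 0.332.
μ = 2.827 − (-1.227)·0.332 = 3.235.

μ ≈ 3.235, σ ≈ 0.332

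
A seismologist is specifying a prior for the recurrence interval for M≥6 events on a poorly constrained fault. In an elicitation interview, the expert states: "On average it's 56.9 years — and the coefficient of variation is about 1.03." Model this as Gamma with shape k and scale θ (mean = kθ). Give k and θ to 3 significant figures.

k ≈ 0.943, θ ≈ 60.4

For Gamma(k, scale θ): mean = kθ, variance = kθ², so CV = 1/√k.
CV = 1.03, hence k = 1/CV² = 0.943.
Then θ = mean/k = 56.9/0.943 = 60.4.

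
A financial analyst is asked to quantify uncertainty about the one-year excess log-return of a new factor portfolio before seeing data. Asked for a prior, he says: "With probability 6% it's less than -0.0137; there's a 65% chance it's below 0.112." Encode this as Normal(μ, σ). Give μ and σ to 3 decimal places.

μ = 0.087, σ = 0.065

The p-quantile of Normal(μ,σ) is μ + z_p·σ, with z_{0.06} = -1.555 and z_{0.65} = 0.3853.
Eliminate σ: μ = (z₂·x₁ − z₁·x₂)/(z₂ − z₁) = (0.3853·-0.0137 − (-1.555)·0.112)/1.94 = 0.087.
Then σ = (x₂ − x₁)/(z₂ − z₁) = (0.112 − -0.0137)/1.94 = 0.065.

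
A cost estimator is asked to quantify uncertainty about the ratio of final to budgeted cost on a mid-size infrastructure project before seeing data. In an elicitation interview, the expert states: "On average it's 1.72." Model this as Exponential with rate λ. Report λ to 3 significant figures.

λ ≈ 0.581

Exponential mean = 1/λ, so λ = 1/1.72 = 0.581.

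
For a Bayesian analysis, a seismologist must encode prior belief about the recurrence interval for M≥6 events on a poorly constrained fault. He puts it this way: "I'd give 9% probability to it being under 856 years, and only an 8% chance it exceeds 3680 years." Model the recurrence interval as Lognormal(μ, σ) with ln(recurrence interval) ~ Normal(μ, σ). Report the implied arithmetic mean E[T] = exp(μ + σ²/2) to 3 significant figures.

E[T] ≈ 2010 years

If T ~ Lognormal(μ,σ) then ln T ~ Normal(μ,σ), so the p-quantile of ln T is μ + z_p·σ.
ln(856) = 6.752 and ln(3680) = 8.211; z_{0.09} = -1.341, z_{0.92} = 1.405.
σ = (8.211 − 6.752)/(1.405 − (-1.341)) = 0.531.
μ = 6.752 − (-1.341)·0.531 = 7.464.
E[T] = exp(μ + σ²/2) = exp(7.464 + 0.1411) = 2010 years.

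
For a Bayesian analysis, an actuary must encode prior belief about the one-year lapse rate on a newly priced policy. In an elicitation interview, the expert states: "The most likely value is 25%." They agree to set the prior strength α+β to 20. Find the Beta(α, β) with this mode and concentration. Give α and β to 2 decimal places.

α = 5.50, β = 14.50

For α,β > 1 the Beta mode is (α−1)/(α+β−2). With α+β = 20, the mode is (α−1)/18.
Set (α−1)/18 = 0.25 → α = 1 + 0.25·18 = 5.50.
β = 20 − α = 14.50.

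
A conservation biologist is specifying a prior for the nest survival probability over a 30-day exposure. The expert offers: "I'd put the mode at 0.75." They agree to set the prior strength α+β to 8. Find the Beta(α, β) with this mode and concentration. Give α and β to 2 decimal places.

For α,β > 1 the Beta mode is (α−1)/(α+β−2). With α+β = 8, the mode is (α−1)/6.
Set (α−1)/6 = 0.75 → α = 1 + 0.75·6 = 5.50.
β = 8 − α = 2.50.

α = 5.50, β = 2.50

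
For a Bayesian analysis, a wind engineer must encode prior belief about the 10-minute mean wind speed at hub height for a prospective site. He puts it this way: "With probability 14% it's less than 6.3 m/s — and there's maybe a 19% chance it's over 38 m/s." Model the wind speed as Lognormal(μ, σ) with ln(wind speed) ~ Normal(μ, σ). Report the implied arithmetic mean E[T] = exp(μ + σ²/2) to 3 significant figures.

If T ~ Lognormal(μ,σ) then ln T ~ Normal(μ,σ), so the p-quantile of ln T is μ + z_p·σ.
ln(6.3) = 1.841 and ln(38) = 3.638; z_{0.14} = -1.08, z_{0.81} = 0.8779.
σ = (3.638 − 1.841)/(0.8779 − (-1.08)) = 0.918.
μ = 1.841 − (-1.08)·0.918 = 2.832.
E[T] = exp(μ + σ²/2) = exp(2.832 + 0.4211) = 25.9 m/s.

E[T] ≈ 25.9 m/s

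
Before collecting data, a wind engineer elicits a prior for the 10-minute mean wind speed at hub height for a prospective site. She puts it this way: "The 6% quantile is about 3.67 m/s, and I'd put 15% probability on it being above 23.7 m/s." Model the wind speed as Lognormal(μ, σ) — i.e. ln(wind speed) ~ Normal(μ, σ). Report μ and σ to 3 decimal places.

μ ≈ 2.419, σ ≈ 0.720

If T ~ Lognormal(μ,σ) then ln T ~ Normal(μ,σ), so the p-quantile of ln T is μ + z_p·σ.
ln(3.67) = 1.3 and ln(23.7) = 3.165; z_{0.06} = -1.555, z_{0.85} = 1.036.
σ = (3.165 − 1.3)/(1.036 − (-1.555)) = 0.720.
μ = 1.3 − (-1.555)·0.720 = 2.419.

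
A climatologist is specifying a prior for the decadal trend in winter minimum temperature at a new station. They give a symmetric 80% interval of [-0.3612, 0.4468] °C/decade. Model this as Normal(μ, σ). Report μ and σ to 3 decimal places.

A symmetric 80% interval runs μ ± z·σ with z = 1.282.
Half-width = 0.404, so σ = 0.404/1.282 = 0.315.
μ is the interval midpoint, 0.043.

μ = 0.043, σ = 0.315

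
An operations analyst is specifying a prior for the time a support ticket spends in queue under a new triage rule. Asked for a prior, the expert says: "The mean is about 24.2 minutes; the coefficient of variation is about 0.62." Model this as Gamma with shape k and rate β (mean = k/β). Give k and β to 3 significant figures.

k ≈ 2.6, β ≈ 0.107

For Gamma(k, rate β): mean = k/β, variance = k/β², so CV = 1/√k.
CV = 0.62, hence k = 1/CV² = 2.6.
Then β = k/mean = 2.6/24.2 = 0.107.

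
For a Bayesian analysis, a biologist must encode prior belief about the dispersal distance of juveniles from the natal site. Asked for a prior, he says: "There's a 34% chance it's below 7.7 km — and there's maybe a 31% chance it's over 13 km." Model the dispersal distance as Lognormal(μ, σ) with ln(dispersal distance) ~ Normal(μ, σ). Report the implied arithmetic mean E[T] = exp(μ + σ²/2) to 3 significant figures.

E[T] ≈ 11.5 km

If T ~ Lognormal(μ,σ) then ln T ~ Normal(μ,σ), so the p-quantile of ln T is μ + z_p·σ.
ln(7.7) = 2.041 and ln(13) = 2.565; z_{0.34} = -0.4125, z_{0.69} = 0.4959.
σ = (2.565 − 2.041)/(0.4959 − (-0.4125)) = 0.577.
μ = 2.041 − (-0.4125)·0.577 = 2.279.
E[T] = exp(μ + σ²/2) = exp(2.279 + 0.1662) = 11.5 km.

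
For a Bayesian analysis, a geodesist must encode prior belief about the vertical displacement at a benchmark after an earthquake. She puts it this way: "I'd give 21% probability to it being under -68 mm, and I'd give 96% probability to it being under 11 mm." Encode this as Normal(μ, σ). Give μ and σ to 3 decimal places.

The p-quantile of Normal(μ,σ) is μ + z_p·σ, with z_{0.21} = -0.8064 and z_{0.96} = 1.751.
Eliminate σ: μ = (z₂·x₁ − z₁·x₂)/(z₂ − z₁) = (1.751·-68 − (-0.8064)·11)/2.557 = -43.086.
Then σ = (x₂ − x₁)/(z₂ − z₁) = (11 − -68)/2.557 = 30.894.

μ = -43.086, σ = 30.894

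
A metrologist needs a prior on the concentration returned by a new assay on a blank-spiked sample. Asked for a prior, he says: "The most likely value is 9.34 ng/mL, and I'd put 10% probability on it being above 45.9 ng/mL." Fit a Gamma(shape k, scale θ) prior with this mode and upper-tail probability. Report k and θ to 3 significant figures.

k ≈ 1.7, θ ≈ 13.4

Gamma(k,θ) with k>1 has mode (k−1)θ, so θ = 9.34/(k−1).
Need P(X < 45.9) = 0.9 with θ tied to k this way. Start at k = 2, θ = 9.34: P(X<45.9) ≈ 0.957.
Too high — lower k to spread out. Iterating converges to k ≈ 1.7.
Then θ = 9.34/(1.7−1) ≈ 13.4.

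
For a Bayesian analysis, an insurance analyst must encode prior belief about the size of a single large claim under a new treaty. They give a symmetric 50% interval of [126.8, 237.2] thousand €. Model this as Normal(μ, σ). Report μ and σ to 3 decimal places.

μ = 182.000, σ = 81.840

A symmetric 50% interval runs μ ± z·σ with z = 0.6745.
Half-width = 55.2, so σ = 55.2/0.6745 = 81.840.
μ is the interval midpoint, 182.000.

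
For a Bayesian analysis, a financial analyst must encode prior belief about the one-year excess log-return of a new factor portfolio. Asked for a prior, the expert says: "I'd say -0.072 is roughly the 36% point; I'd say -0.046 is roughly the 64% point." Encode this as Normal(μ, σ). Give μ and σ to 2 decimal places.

The p-quantile of Normal(μ,σ) is μ + z_p·σ, with z_{0.36} = -0.3585 and z_{0.64} = 0.3585.
Eliminate σ: μ = (z₂·x₁ − z₁·x₂)/(z₂ − z₁) = (0.3585·-0.072 − (-0.3585)·-0.046)/0.7169 = -0.06.
Then σ = (x₂ − x₁)/(z₂ − z₁) = (-0.046 − -0.072)/0.7169 = 0.04.

μ = -0.06, σ = 0.04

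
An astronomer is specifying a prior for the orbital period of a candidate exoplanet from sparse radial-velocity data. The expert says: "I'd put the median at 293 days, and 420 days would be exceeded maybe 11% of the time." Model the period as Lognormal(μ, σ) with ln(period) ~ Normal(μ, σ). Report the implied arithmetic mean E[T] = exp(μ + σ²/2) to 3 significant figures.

E[T] ≈ 306 days

If T ~ Lognormal(μ,σ) then ln T ~ Normal(μ,σ), so the p-quantile of ln T is μ + z_p·σ.
ln(293) = 5.68 and ln(420) = 6.04; z_{0.5} = 0, z_{0.89} = 1.227.
σ = (6.04 − 5.68)/(1.227 − (0)) = 0.294.
μ = 5.68 − (0)·0.294 = 5.680.
E[T] = exp(μ + σ²/2) = exp(5.680 + 0.0431) = 306 days.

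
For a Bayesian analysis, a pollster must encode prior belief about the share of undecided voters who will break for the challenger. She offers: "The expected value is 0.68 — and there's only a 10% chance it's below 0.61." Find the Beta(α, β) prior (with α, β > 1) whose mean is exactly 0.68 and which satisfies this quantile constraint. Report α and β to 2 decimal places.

α ≈ 50.78, β ≈ 23.89

With mean 0.68 fixed, write α = 0.68s, β = 0.32s where s = α+β.
Need P(θ < 0.61) = 0.1 under Beta(0.68s, 0.32s). Normal approximation: (q−m)/√(m(1−m)/s) ≈ z_{0.1} = -1.28, so s ≈ 0.68·0.32·(-1.28)²/(0.61−0.68)² = 72.9.
At s = 72.9: P(θ<0.61) ≈ 0.103. Adjusting to match 0.1 gives s ≈ 74.67.
So α = 0.68·74.67 ≈ 50.78, β = 0.32·74.67 ≈ 23.89.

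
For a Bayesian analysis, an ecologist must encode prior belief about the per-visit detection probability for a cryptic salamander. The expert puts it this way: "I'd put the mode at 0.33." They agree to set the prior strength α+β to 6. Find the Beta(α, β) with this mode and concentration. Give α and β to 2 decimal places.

α = 2.32, β = 3.68

For α,β > 1 the Beta mode is (α−1)/(α+β−2). With α+β = 6, the mode is (α−1)/4.
Set (α−1)/4 = 0.33 → α = 1 + 0.33·4 = 2.32.
β = 6 − α = 3.68.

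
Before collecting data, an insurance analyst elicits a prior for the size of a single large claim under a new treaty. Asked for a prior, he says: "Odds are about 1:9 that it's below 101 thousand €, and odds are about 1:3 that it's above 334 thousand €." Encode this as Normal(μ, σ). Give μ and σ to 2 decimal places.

μ = 253.66, σ = 119.12

For Normal(μ,σ), the p-quantile is μ + z_p·σ. Here z_{0.1} = -1.282, z_{0.75} = 0.6745.
So 101 = μ − 1.282σ and 334 = μ + 0.6745σ.
Subtracting: σ = (334 − 101)/(0.6745 − (-1.282)) = 119.12.
Then μ = 101 − (-1.282)·119.12 = 253.66.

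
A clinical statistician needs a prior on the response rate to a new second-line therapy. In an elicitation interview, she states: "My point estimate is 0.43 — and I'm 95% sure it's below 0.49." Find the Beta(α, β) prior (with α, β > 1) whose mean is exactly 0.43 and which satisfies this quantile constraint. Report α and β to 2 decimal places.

α ≈ 79.98, β ≈ 106.01

With mean 0.43 fixed, write α = 0.43s, β = 0.57s where s = α+β.
Need P(θ < 0.49) = 0.95 under Beta(0.43s, 0.57s). Normal approximation: (q−m)/√(m(1−m)/s) ≈ z_{0.95} = 1.64, so s ≈ 0.43·0.57·(1.64)²/(0.49−0.43)² = 184.2.
At s = 184.2: P(θ<0.49) ≈ 0.949. Adjusting to match 0.95 gives s ≈ 185.99.
So α = 0.43·185.99 ≈ 79.98, β = 0.57·185.99 ≈ 106.01.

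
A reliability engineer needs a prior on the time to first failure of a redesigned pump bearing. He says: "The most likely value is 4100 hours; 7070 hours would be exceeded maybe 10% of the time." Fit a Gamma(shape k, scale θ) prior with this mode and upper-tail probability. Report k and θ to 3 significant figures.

Gamma(k,θ) with k>1 has mode (k−1)θ, so θ = 4100/(k−1).
Need P(X < 7070) = 0.9 with θ tied to k this way. Start at k = 2, θ = 4100: P(X<7070) ≈ 0.514.
Too low — raise k to concentrate. Iterating converges to k ≈ 7.39.
Then θ = 4100/(7.39−1) ≈ 642.

k ≈ 7.39, θ ≈ 642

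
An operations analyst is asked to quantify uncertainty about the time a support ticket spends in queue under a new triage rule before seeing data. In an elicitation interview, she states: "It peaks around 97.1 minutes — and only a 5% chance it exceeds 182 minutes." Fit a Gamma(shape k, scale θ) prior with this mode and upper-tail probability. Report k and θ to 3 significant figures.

Gamma(k,θ) with k>1 has mode (k−1)θ, so θ = 97.1/(k−1).
Need P(X < 182) = 0.95 with θ tied to k this way. Start at k = 2, θ = 97.1: P(X<182) ≈ 0.559.
Too low — raise k to concentrate. Iterating converges to k ≈ 8.05.
Then θ = 97.1/(8.05−1) ≈ 13.8.

k ≈ 8.05, θ ≈ 13.8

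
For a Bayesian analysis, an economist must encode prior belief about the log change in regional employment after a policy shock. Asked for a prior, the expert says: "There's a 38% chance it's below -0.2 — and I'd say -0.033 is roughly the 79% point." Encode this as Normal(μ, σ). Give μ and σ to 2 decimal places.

μ = -0.15, σ = 0.15

The p-quantile of Normal(μ,σ) is μ + z_p·σ, with z_{0.38} = -0.3055 and z_{0.79} = 0.8064.
Eliminate σ: μ = (z₂·x₁ − z₁·x₂)/(z₂ − z₁) = (0.8064·-0.2 − (-0.3055)·-0.033)/1.112 = -0.15.
Then σ = (x₂ − x₁)/(z₂ − z₁) = (-0.033 − -0.2)/1.112 = 0.15.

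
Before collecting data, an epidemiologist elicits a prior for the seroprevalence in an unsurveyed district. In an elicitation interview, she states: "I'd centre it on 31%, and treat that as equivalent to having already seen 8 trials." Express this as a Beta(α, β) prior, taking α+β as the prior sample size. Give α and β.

Under the effective-sample-size interpretation, Beta(α, β) has prior mean α/(α+β) and prior sample size α+β.
So α+β = 8 and α/(α+β) = 0.31, giving α = 0.31·8 = 2.48 and β = 8 − 2.48 = 5.52.

α = 2.48, β = 5.52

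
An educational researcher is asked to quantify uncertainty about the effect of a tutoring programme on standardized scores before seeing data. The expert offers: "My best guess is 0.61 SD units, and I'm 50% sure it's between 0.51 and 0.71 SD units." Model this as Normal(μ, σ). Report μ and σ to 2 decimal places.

μ = 0.61, σ = 0.15

A symmetric 50% interval runs μ ± z·σ with z = 0.6745.
Half-width = 0.1, so σ = 0.1/0.6745 = 0.15.
μ is the stated best guess, 0.61.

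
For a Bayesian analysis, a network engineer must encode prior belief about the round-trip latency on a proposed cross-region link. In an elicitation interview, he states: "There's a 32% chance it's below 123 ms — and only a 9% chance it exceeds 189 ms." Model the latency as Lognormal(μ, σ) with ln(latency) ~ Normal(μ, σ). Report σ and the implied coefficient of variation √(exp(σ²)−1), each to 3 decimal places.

If T ~ Lognormal(μ,σ) then ln T ~ Normal(μ,σ), so the p-quantile of ln T is μ + z_p·σ.
ln(123) = 4.812 and ln(189) = 5.242; z_{0.32} = -0.4677, z_{0.91} = 1.341.
σ = (5.242 − 4.812)/(1.341 − (-0.4677)) = 0.238.
μ = 4.812 − (-0.4677)·0.238 = 4.923.
CV = √(exp(σ²)−1) = √(exp(0.0564)−1) = 0.241.

σ ≈ 0.238, CV ≈ 0.241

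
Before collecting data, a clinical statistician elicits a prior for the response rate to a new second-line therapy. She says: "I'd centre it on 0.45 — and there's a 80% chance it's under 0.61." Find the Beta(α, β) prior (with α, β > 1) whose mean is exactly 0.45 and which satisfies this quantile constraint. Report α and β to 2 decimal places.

α ≈ 3.08, β ≈ 3.77

With mean 0.45 fixed, write α = 0.45s, β = 0.55s where s = α+β.
Need P(θ < 0.61) = 0.8 under Beta(0.45s, 0.55s). Normal approximation: (q−m)/√(m(1−m)/s) ≈ z_{0.8} = 0.842, so s ≈ 0.45·0.55·(0.842)²/(0.61−0.45)² = 6.8.
At s = 6.8: P(θ<0.61) ≈ 0.800. Adjusting to match 0.8 gives s ≈ 6.85.
So α = 0.45·6.85 ≈ 3.08, β = 0.55·6.85 ≈ 3.77.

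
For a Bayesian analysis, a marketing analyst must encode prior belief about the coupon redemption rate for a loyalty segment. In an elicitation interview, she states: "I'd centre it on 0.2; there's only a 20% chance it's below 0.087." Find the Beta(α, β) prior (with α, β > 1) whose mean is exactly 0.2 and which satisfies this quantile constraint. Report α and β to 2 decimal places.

With mean 0.2 fixed, write α = 0.2s, β = 0.8s where s = α+β.
Need P(θ < 0.087) = 0.2 under Beta(0.2s, 0.8s). Normal approximation: (q−m)/√(m(1−m)/s) ≈ z_{0.2} = -0.842, so s ≈ 0.2·0.8·(-0.842)²/(0.087−0.2)² = 8.9.
At s = 8.9: P(θ<0.087) ≈ 0.202. Adjusting to match 0.2 gives s ≈ 8.97.
So α = 0.2·8.97 ≈ 1.79, β = 0.8·8.97 ≈ 7.17.

α ≈ 1.79, β ≈ 7.17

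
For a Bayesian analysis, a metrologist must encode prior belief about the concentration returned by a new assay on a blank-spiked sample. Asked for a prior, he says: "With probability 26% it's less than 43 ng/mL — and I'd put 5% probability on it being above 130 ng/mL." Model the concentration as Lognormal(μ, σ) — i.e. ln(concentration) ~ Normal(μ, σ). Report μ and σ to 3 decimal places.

μ ≈ 4.072, σ ≈ 0.483

If T ~ Lognormal(μ,σ) then ln T ~ Normal(μ,σ), so the p-quantile of ln T is μ + z_p·σ.
ln(43) = 3.761 and ln(130) = 4.868; z_{0.26} = -0.6433, z_{0.95} = 1.645.
σ = (4.868 − 3.761)/(1.645 − (-0.6433)) = 0.483.
μ = 3.761 − (-0.6433)·0.483 = 4.072.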